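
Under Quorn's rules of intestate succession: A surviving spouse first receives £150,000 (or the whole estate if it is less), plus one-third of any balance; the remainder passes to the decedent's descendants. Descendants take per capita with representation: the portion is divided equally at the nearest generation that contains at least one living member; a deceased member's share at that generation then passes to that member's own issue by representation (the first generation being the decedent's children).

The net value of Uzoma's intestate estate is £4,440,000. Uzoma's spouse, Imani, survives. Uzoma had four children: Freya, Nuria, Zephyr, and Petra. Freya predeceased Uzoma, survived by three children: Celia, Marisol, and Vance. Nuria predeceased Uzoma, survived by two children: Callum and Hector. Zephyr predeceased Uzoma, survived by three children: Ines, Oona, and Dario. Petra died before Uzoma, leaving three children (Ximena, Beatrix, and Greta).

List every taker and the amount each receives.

Imani first takes £150,000, leaving a balance of £4,290,000. Imani then takes one-third of the balance (£1,430,000), for a total of £1,580,000. The remaining £2,860,000 passes to the descendants.
No child survives, so the initial division is made at the grandchildren's generation.
The descendants' portion (£2,860,000) is divided into 11 shares of £260,000: Celia, Marisol, Vance, Callum, Hector, Ines, Oona, Dario, Ximena, Beatrix, and Greta each take £260,000.

Imani: £1,580,000; Celia: £260,000; Marisol: £260,000; Vance: £260,000; Callum: £260,000; Hector: £260,000; Ines: £260,000; Oona: £260,000; Dario: £260,000; Ximena: £260,000; Beatrix: £260,000; Greta: £260,000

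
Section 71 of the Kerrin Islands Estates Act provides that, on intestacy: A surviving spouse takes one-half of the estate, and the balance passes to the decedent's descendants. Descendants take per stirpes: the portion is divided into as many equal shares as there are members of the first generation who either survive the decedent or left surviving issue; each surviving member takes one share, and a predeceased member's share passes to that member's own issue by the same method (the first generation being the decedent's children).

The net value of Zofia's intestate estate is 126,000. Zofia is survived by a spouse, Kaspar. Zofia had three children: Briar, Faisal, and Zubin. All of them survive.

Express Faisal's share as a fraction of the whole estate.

Kaspar takes one-half of 126,000 = 63,000. The remaining 63,000 passes to the descendants.
The descendants' portion (63,000) is divided into 3 shares of 21,000: Briar, Faisal, and Zubin each take 21,000.

Faisal receives 1/6 of the estate.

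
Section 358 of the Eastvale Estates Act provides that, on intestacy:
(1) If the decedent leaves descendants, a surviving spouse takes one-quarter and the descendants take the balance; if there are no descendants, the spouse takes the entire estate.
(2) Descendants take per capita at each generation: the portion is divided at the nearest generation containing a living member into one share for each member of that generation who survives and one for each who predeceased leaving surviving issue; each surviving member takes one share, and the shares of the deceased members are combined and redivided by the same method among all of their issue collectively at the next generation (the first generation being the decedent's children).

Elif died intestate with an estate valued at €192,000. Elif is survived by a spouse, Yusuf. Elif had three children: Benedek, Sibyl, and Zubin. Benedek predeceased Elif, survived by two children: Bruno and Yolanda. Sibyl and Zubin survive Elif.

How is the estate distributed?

Yusuf takes one-quarter of €192,000 = €48,000. The remaining €144,000 passes to the descendants.
The descendants' portion (€144,000) is divided at the children's generation into 3 shares of €48,000. Sibyl and Zubin each take €48,000. The remaining share for the deceased Benedek (€48,000) is carried to the next generation.
That pool (€48,000) is divided at the grandchildren's generation equally among Bruno and Yolanda: €24,000 each.

Yusuf: €48,000; Bruno: €24,000; Yolanda: €24,000; Sibyl: €48,000; Zubin: €48,000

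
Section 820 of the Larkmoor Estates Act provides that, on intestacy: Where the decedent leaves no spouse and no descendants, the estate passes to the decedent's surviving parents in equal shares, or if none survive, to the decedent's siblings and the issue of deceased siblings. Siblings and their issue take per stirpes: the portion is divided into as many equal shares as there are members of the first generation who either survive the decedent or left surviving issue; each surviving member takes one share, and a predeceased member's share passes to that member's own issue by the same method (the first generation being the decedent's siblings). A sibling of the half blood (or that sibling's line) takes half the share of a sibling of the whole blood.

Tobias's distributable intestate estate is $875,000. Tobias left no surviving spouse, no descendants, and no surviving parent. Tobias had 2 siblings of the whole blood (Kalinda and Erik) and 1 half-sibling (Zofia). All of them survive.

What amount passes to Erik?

The entire $875,000 passes to the siblings and their issue.
Counting each half-blood sibling's line as half a unit, there are 5/2 units in $875,000, so one unit is $350,000. Whole-blood lines (Kalinda and Erik) take $350,000 each; half-blood lines (Zofia) take $175,000 each.

Erik receives $350,000.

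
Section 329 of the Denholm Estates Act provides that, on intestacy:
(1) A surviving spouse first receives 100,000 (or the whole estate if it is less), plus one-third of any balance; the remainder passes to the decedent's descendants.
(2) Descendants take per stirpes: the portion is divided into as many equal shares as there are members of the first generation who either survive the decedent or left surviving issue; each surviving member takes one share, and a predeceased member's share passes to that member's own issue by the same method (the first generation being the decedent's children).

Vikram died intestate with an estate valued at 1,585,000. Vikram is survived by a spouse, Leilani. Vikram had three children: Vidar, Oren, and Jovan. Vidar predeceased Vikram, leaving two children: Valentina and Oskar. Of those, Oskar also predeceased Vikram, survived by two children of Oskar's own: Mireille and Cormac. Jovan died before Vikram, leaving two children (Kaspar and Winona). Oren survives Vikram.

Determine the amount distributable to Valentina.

Leilani first takes 100,000, leaving a balance of 1,485,000. Leilani then takes one-third of the balance (495,000), for a total of 595,000. The remaining 990,000 passes to the descendants.
The descendants' portion (990,000) is divided into 3 shares of 330,000: Oren takes 330,000; Vidar's 330,000 share passes to Vidar's issue; Jovan's 330,000 share passes to Jovan's issue.
Vidar's share (330,000) is divided into 2 shares of 165,000: Valentina takes 165,000; Oskar's 165,000 share passes to Oskar's issue.
Oskar's share (165,000) is divided into 2 shares of 82,500: Mireille and Cormac each take 82,500.
Jovan's share (330,000) is divided into 2 shares of 165,000: Kaspar and Winona each take 165,000.

Valentina receives 165,000.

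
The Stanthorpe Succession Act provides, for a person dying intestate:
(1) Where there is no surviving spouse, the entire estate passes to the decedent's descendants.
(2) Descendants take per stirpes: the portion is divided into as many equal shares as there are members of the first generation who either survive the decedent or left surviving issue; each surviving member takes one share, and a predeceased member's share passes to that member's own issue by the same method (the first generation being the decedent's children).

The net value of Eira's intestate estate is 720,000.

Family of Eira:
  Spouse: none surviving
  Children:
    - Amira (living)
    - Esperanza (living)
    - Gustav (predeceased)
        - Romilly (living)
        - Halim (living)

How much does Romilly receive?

The entire 720,000 passes to the descendants.
That amount (720,000) is divided into 3 shares of 240,000: Amira and Esperanza each take 240,000; Gustav's 240,000 share passes to Gustav's issue.
Gustav's share (240,000) is divided into 2 shares of 120,000: Romilly and Halim each take 120,000.

Romilly receives 120,000.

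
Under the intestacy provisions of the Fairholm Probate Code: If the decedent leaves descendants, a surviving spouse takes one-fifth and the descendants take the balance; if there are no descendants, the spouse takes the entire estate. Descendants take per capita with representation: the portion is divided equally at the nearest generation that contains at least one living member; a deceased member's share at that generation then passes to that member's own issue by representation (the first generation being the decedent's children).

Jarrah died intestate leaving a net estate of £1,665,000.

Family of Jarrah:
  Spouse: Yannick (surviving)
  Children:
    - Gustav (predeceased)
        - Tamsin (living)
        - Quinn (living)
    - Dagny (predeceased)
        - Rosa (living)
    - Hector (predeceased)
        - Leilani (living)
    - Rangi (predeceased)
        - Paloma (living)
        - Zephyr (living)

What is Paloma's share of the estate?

Yannick takes one-fifth of £1,665,000 = £333,000. The remaining £1,332,000 passes to the descendants.
No child survives, so the initial division is made at the grandchildren's generation.
The descendants' portion (£1,332,000) is divided into 6 shares of £222,000: Tamsin, Quinn, Rosa, Leilani, Paloma, and Zephyr each take £222,000.

Paloma receives £222,000.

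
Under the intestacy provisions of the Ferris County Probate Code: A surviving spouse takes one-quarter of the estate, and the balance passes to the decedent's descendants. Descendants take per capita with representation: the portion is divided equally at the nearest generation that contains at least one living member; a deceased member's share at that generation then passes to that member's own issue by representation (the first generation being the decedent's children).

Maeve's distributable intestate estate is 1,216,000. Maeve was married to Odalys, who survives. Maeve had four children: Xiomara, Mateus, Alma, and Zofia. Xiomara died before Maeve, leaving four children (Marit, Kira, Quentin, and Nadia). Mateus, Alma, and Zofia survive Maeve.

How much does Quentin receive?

Quentin receives 57,000.

Odalys takes one-quarter of 1,216,000 = 304,000. The remaining 912,000 passes to the descendants.
The descendants' portion (912,000) is divided into 4 shares of 228,000: Mateus, Alma, and Zofia each take 228,000; Xiomara's 228,000 share passes to Xiomara's issue.
Xiomara's share (228,000) is divided into 4 shares of 57,000: Marit, Kira, Quentin, and Nadia each take 57,000.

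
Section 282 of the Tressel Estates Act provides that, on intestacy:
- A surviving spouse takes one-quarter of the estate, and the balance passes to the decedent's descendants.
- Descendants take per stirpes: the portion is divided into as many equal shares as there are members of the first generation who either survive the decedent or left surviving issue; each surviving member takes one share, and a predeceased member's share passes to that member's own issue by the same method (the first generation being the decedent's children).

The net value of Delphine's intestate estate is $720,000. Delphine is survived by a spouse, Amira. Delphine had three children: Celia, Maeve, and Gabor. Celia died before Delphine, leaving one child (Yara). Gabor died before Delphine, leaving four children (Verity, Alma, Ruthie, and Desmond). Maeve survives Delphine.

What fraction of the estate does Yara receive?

Yara receives 1/4 of the estate.

Amira takes one-quarter of $720,000 = $180,000. The remaining $540,000 passes to the descendants.
The descendants' portion ($540,000) is divided into 3 shares of $180,000: Maeve takes $180,000; Celia's $180,000 share passes to Celia's issue; Gabor's $180,000 share passes to Gabor's issue.
Celia's share ($180,000) passes entirely to Yara.
Gabor's share ($180,000) is divided into 4 shares of $45,000: Verity, Alma, Ruthie, and Desmond each take $45,000.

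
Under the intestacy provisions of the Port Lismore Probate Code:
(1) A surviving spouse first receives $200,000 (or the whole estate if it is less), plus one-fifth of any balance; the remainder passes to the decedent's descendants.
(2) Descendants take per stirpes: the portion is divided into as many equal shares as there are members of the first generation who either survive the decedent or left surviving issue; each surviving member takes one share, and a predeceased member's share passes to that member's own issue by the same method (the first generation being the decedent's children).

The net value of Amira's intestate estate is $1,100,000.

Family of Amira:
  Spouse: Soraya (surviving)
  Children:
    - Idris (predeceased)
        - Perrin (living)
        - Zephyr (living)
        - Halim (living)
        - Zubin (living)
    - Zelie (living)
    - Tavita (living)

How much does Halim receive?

Soraya first takes $200,000, leaving a balance of $900,000. Soraya then takes one-fifth of the balance ($180,000), for a total of $380,000. The remaining $720,000 passes to the descendants.
The descendants' portion ($720,000) is divided into 3 shares of $240,000: Zelie and Tavita each take $240,000; Idris's $240,000 share passes to Idris's issue.
Idris's share ($240,000) is divided into 4 shares of $60,000: Perrin, Zephyr, Halim, and Zubin each take $60,000.

Halim receives $60,000.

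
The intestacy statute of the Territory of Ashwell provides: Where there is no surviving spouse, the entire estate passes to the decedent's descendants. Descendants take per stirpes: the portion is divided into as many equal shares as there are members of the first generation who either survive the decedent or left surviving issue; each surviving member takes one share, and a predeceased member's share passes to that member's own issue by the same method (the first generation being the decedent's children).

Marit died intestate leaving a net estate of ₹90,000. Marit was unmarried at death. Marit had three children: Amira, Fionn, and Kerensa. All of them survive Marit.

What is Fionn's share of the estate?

Fionn receives ₹30,000.

The entire ₹90,000 passes to the descendants.
That amount (₹90,000) is divided into 3 shares of ₹30,000: Amira, Fionn, and Kerensa each take ₹30,000.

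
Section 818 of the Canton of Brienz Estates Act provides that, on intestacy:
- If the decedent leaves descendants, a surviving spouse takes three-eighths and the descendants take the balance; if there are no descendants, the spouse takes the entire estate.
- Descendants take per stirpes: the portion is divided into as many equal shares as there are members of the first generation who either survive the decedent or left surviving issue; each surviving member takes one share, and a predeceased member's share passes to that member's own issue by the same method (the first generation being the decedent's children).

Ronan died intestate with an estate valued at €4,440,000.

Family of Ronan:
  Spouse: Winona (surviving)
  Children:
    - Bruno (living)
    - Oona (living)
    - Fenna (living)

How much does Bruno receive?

Winona takes three-eighths of €4,440,000 = €1,665,000. The remaining €2,775,000 passes to the descendants.
The descendants' portion (€2,775,000) is divided into 3 shares of €925,000: Bruno, Oona, and Fenna each take €925,000.

Bruno receives €925,000.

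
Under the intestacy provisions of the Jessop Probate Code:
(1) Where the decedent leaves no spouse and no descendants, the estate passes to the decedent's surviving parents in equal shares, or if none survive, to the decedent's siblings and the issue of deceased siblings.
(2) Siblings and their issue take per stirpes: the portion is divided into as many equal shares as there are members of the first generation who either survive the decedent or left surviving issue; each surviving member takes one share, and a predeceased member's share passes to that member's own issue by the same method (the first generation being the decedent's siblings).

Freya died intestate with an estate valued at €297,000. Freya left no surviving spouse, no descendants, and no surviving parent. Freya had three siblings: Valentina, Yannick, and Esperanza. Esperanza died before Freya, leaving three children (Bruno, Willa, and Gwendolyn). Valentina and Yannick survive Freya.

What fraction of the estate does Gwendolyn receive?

Gwendolyn receives 1/9 of the estate.

The entire €297,000 passes to the siblings and their issue.
That amount (€297,000) is divided into 3 shares of €99,000: Valentina and Yannick each take €99,000; Esperanza's €99,000 share passes to Esperanza's issue.
Esperanza's share (€99,000) is divided into 3 shares of €33,000: Bruno, Willa, and Gwendolyn each take €33,000.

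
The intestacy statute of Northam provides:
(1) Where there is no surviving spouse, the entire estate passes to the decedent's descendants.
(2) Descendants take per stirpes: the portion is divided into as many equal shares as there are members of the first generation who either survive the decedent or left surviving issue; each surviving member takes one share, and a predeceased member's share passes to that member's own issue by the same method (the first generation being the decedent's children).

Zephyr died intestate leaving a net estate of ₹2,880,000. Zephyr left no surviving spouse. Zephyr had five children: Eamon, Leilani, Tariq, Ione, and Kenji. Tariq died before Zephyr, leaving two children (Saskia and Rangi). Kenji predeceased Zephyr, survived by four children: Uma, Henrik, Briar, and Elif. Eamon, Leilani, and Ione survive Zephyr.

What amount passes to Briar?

Briar receives ₹144,000.

The entire ₹2,880,000 passes to the descendants.
That amount (₹2,880,000) is divided into 5 shares of ₹576,000: Eamon, Leilani, and Ione each take ₹576,000; Tariq's ₹576,000 share passes to Tariq's issue; Kenji's ₹576,000 share passes to Kenji's issue.
Tariq's share (₹576,000) is divided into 2 shares of ₹288,000: Saskia and Rangi each take ₹288,000.
Kenji's share (₹576,000) is divided into 4 shares of ₹144,000: Uma, Henrik, Briar, and Elif each take ₹144,000.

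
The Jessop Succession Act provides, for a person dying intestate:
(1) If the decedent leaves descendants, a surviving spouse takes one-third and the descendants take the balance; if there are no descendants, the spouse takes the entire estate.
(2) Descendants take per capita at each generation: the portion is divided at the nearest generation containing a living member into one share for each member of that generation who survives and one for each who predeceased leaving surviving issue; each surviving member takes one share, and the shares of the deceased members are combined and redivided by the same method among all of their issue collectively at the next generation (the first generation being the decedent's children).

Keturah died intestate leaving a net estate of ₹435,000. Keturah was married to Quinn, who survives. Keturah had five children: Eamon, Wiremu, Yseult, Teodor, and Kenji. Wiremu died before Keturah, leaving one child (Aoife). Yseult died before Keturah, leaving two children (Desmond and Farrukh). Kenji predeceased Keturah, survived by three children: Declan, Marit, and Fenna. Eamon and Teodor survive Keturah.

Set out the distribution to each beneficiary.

Quinn takes one-third of ₹435,000 = ₹145,000. The remaining ₹290,000 passes to the descendants.
The descendants' portion (₹290,000) is divided at the children's generation into 5 shares of ₹58,000. Eamon and Teodor each take ₹58,000. The 3 shares of the deceased (Wiremu, Yseult, and Kenji) are combined into a pool of ₹174,000.
That pool (₹174,000) is divided at the grandchildren's generation equally among Aoife, Desmond, Farrukh, Declan, Marit, and Fenna: ₹29,000 each.

Quinn: ₹145,000; Eamon: ₹58,000; Aoife: ₹29,000; Desmond: ₹29,000; Farrukh: ₹29,000; Teodor: ₹58,000; Declan: ₹29,000; Marit: ₹29,000; Fenna: ₹29,000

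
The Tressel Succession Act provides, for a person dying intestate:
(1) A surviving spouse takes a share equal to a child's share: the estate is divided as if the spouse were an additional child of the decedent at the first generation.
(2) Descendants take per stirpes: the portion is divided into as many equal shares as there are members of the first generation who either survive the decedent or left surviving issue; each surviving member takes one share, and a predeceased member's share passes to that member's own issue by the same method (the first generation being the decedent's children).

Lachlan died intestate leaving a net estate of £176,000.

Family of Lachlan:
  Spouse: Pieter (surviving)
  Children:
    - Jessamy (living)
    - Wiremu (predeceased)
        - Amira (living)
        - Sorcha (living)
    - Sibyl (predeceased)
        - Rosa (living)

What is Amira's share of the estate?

The spouse counts as an additional share at the children's level, so there are 4 primary shares of £44,000. Pieter takes one such share (£44,000).
The children's combined portion (£132,000) is divided into 3 shares of £44,000: Jessamy takes £44,000; Wiremu's £44,000 share passes to Wiremu's issue; Sibyl's £44,000 share passes to Sibyl's issue.
Wiremu's share (£44,000) is divided into 2 shares of £22,000: Amira and Sorcha each take £22,000.
Sibyl's share (£44,000) passes entirely to Rosa.

Amira receives £22,000.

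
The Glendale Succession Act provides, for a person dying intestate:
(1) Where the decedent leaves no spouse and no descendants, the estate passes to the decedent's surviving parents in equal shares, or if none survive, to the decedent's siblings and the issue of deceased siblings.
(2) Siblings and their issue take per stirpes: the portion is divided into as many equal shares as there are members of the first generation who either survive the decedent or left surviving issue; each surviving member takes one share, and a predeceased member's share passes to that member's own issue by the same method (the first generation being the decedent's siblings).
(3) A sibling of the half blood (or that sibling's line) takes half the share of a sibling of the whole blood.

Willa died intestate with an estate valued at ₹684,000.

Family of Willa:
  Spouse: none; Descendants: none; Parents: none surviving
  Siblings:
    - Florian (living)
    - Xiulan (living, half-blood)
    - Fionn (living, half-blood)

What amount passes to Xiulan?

The entire ₹684,000 passes to the siblings and their issue.
Counting each half-blood sibling's line as half a unit, there are 2 units in ₹684,000, so one unit is ₹342,000. Whole-blood lines (Florian) take ₹342,000 each; half-blood lines (Xiulan and Fionn) take ₹171,000 each.

Xiulan receives ₹171,000.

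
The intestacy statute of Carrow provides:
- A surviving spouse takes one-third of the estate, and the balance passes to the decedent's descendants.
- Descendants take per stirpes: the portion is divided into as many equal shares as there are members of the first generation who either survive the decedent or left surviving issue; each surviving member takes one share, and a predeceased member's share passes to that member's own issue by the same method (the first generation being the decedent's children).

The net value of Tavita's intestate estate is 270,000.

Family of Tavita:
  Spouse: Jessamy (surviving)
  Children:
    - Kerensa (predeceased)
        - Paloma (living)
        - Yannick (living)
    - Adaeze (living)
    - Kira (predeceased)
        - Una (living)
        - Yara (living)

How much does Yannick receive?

Jessamy takes one-third of 270,000 = 90,000. The remaining 180,000 passes to the descendants.
The descendants' portion (180,000) is divided into 3 shares of 60,000: Adaeze takes 60,000; Kerensa's 60,000 share passes to Kerensa's issue; Kira's 60,000 share passes to Kira's issue.
Kerensa's share (60,000) is divided into 2 shares of 30,000: Paloma and Yannick each take 30,000.
Kira's share (60,000) is divided into 2 shares of 30,000: Una and Yara each take 30,000.

Yannick receives 30,000.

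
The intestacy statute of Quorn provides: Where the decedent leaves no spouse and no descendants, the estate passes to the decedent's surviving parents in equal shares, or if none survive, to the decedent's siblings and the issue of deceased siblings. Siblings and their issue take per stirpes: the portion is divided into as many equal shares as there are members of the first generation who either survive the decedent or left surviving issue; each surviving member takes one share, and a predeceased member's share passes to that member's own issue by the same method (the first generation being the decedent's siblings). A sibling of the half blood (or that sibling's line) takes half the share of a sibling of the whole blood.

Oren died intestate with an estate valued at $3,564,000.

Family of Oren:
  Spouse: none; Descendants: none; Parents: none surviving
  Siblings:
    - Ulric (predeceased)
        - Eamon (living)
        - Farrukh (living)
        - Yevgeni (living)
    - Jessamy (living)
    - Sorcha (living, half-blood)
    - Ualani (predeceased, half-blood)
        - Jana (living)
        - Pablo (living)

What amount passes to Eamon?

Eamon receives $396,000.

The entire $3,564,000 passes to the siblings and their issue.
Counting each half-blood sibling's line as half a unit, there are 3 units in $3,564,000, so one unit is $1,188,000. Whole-blood lines (Ulric and Jessamy) take $1,188,000 each; half-blood lines (Sorcha and Ualani) take $594,000 each.
Ulric's share ($1,188,000) is divided into 3 shares of $396,000: Eamon, Farrukh, and Yevgeni each take $396,000.
Ualani's share ($594,000) is divided into 2 shares of $297,000: Jana and Pablo each take $297,000.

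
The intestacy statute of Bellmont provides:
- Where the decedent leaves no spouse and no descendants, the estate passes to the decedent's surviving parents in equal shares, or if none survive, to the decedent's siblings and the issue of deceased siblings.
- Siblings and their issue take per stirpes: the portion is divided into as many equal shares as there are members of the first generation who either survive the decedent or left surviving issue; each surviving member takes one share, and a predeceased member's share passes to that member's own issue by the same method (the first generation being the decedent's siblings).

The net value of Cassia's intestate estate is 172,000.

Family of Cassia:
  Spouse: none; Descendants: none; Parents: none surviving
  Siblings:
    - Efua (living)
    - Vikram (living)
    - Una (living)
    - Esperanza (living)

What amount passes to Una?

The entire 172,000 passes to the siblings and their issue.
That amount (172,000) is divided into 4 shares of 43,000: Efua, Vikram, Una, and Esperanza each take 43,000.

Una receives 43,000.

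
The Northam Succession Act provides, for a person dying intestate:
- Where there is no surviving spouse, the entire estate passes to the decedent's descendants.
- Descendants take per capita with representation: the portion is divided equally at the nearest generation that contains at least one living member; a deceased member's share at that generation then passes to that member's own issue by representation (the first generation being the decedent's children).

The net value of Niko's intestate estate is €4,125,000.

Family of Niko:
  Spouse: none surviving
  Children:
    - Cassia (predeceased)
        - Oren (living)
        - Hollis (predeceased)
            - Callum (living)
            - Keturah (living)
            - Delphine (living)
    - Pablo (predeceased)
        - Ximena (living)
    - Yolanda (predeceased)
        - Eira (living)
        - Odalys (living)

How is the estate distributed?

The entire €4,125,000 passes to the descendants.
No child survives, so the initial division is made at the grandchildren's generation.
That amount (€4,125,000) is divided into 5 shares of €825,000: Oren, Ximena, Eira, and Odalys each take €825,000; Hollis's €825,000 share passes to Hollis's issue.
Hollis's share (€825,000) is divided into 3 shares of €275,000: Callum, Keturah, and Delphine each take €275,000.

Oren: €825,000; Callum: €275,000; Keturah: €275,000; Delphine: €275,000; Ximena: €825,000; Eira: €825,000; Odalys: €825,000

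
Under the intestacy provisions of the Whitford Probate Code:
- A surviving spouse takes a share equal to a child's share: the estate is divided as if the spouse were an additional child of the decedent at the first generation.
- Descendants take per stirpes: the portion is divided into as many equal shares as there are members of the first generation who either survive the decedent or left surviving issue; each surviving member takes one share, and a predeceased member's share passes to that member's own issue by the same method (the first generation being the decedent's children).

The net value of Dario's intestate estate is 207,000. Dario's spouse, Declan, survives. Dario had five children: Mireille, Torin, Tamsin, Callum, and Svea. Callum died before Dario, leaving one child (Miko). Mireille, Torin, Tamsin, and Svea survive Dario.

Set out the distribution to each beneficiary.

The spouse counts as an additional share at the children's level, so there are 6 primary shares of 34,500. Declan takes one such share (34,500).
The children's combined portion (172,500) is divided into 5 shares of 34,500: Mireille, Torin, Tamsin, and Svea each take 34,500; Callum's 34,500 share passes to Callum's issue.
Callum's share (34,500) passes entirely to Miko.

Declan: 34,500; Mireille: 34,500; Torin: 34,500; Tamsin: 34,500; Miko: 34,500; Svea: 34,500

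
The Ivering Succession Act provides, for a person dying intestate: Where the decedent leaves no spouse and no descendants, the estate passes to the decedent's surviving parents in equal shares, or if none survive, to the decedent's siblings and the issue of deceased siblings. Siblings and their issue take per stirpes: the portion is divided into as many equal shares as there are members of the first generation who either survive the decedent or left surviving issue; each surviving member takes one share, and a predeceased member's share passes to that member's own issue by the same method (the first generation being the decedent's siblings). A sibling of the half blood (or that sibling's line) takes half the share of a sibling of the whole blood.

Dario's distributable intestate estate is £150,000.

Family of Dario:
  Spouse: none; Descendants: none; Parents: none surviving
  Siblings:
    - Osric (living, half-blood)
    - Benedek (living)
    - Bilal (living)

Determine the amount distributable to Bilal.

The entire £150,000 passes to the siblings and their issue.
Counting each half-blood sibling's line as half a unit, there are 5/2 units in £150,000, so one unit is £60,000. Whole-blood lines (Benedek and Bilal) take £60,000 each; half-blood lines (Osric) take £30,000 each.

Bilal receives £60,000.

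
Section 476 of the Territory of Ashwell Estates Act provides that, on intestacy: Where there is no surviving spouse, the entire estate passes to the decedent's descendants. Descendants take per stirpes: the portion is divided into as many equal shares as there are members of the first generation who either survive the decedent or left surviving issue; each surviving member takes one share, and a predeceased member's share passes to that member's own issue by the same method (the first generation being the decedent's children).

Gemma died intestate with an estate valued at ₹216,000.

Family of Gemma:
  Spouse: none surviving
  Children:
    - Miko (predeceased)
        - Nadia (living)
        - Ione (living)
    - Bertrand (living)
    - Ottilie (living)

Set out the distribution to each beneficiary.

Nadia: ₹36,000; Ione: ₹36,000; Bertrand: ₹72,000; Ottilie: ₹72,000

The entire ₹216,000 passes to the descendants.
That amount (₹216,000) is divided into 3 shares of ₹72,000: Bertrand and Ottilie each take ₹72,000; Miko's ₹72,000 share passes to Miko's issue.
Miko's share (₹72,000) is divided into 2 shares of ₹36,000: Nadia and Ione each take ₹36,000.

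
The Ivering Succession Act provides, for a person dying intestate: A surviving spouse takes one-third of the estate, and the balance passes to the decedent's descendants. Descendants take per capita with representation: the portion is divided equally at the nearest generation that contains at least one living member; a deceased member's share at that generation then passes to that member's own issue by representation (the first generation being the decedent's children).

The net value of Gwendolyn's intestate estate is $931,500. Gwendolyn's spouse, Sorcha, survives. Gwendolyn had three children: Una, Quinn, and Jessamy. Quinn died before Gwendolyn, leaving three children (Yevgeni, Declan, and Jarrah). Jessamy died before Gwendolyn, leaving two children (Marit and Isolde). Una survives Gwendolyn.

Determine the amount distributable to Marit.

Marit receives $103,500.

Sorcha takes one-third of $931,500 = $310,500. The remaining $621,000 passes to the descendants.
The descendants' portion ($621,000) is divided into 3 shares of $207,000: Una takes $207,000; Quinn's $207,000 share passes to Quinn's issue; Jessamy's $207,000 share passes to Jessamy's issue.
Quinn's share ($207,000) is divided into 3 shares of $69,000: Yevgeni, Declan, and Jarrah each take $69,000.
Jessamy's share ($207,000) is divided into 2 shares of $103,500: Marit and Isolde each take $103,500.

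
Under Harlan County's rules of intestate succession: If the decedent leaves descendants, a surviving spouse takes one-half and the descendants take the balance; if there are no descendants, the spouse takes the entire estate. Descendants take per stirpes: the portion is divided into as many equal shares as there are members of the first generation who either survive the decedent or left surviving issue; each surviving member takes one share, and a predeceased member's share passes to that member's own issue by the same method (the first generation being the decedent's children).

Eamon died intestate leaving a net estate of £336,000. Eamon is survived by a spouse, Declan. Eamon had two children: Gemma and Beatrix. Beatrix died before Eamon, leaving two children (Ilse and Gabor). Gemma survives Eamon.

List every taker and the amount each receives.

Declan: £168,000; Gemma: £84,000; Ilse: £42,000; Gabor: £42,000

Declan takes one-half of £336,000 = £168,000. The remaining £168,000 passes to the descendants.
The descendants' portion (£168,000) is divided into 2 shares of £84,000: Gemma takes £84,000; Beatrix's £84,000 share passes to Beatrix's issue.
Beatrix's share (£84,000) is divided into 2 shares of £42,000: Ilse and Gabor each take £42,000.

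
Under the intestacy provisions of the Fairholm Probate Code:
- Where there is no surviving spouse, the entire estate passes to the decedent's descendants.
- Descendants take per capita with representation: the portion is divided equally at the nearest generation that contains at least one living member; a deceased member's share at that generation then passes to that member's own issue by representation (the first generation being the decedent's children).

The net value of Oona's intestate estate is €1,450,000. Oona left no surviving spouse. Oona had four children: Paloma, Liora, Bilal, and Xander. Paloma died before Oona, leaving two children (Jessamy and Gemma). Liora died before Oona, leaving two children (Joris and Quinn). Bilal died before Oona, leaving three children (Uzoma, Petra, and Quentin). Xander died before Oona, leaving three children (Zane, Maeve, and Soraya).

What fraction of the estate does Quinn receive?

The entire €1,450,000 passes to the descendants.
No child survives, so the initial division is made at the grandchildren's generation.
That amount (€1,450,000) is divided into 10 shares of €145,000: Jessamy, Gemma, Joris, Quinn, Uzoma, Petra, Quentin, Zane, Maeve, and Soraya each take €145,000.

Quinn receives 1/10 of the estate.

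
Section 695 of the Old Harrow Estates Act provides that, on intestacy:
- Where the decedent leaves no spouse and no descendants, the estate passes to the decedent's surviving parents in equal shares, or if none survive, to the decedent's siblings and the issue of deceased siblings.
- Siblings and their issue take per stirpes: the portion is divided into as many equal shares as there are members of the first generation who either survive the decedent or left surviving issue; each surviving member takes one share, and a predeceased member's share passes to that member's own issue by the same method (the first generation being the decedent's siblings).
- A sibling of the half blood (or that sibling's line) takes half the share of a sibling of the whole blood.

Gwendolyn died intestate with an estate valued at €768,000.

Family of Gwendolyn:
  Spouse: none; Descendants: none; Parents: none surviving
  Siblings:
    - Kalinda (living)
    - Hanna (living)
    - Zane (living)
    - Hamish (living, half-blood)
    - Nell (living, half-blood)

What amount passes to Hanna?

The entire €768,000 passes to the siblings and their issue.
Counting each half-blood sibling's line as half a unit, there are 4 units in €768,000, so one unit is €192,000. Whole-blood lines (Kalinda, Hanna, and Zane) take €192,000 each; half-blood lines (Hamish and Nell) take €96,000 each.

Hanna receives €192,000.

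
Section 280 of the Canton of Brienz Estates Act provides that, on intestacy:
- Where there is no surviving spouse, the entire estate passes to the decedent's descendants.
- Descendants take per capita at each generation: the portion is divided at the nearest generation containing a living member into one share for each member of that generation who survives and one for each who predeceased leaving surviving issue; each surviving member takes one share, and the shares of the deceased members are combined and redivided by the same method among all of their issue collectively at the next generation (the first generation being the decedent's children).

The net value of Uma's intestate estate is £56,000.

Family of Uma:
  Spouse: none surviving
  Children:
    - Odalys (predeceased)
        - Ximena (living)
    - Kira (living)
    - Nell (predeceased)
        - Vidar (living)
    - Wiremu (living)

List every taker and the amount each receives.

The entire £56,000 passes to the descendants.
That amount (£56,000) is divided at the children's generation into 4 shares of £14,000. Kira and Wiremu each take £14,000. The 2 shares of the deceased (Odalys and Nell) are combined into a pool of £28,000.
That pool (£28,000) is divided at the grandchildren's generation equally among Ximena and Vidar: £14,000 each.

Ximena: £14,000; Kira: £14,000; Vidar: £14,000; Wiremu: £14,000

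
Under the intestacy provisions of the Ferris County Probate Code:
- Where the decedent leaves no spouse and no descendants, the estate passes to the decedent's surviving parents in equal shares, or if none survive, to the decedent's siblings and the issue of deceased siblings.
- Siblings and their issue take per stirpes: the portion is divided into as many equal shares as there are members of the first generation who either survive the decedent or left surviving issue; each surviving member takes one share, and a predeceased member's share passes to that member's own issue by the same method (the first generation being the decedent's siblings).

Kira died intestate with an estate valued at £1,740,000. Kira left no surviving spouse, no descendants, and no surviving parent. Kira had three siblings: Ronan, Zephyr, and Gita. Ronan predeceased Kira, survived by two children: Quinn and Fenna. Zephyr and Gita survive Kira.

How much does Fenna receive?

Fenna receives £290,000.

The entire £1,740,000 passes to the siblings and their issue.
That amount (£1,740,000) is divided into 3 shares of £580,000: Zephyr and Gita each take £580,000; Ronan's £580,000 share passes to Ronan's issue.
Ronan's share (£580,000) is divided into 2 shares of £290,000: Quinn and Fenna each take £290,000.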